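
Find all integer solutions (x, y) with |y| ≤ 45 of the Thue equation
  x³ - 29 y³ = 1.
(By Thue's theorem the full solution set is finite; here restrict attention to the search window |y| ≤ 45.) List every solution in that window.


The equation is x³ - 29y³ = 1. For fixed y, x³ = 29·y³ + 1, so a solution requires the RHS to be a perfect cube.
Strategy: iterate y from -45 to 45, compute RHS = 29·y³ + 1, and check whether it is a (positive or negative) perfect cube.
Check small values of y:
  y = 0: RHS = 1 = (1)³ ⇒ x = 1 works.
  y = 1: RHS = 30 is not a perfect cube.
  y = -1: RHS = -28 is not a perfect cube.
  y = 2: RHS = 233 is not a perfect cube.
  y = -2: RHS = -231 is not a perfect cube.
  y = 3: RHS = 784 is not a perfect cube.
  y = -3: RHS = -782 is not a perfect cube.
Continuing the search up to |y| = 45 finds no further solutions beyond those listed.
Collected solutions: (1, 0).

Solutions (with |y| ≤ 45): (1, 0).


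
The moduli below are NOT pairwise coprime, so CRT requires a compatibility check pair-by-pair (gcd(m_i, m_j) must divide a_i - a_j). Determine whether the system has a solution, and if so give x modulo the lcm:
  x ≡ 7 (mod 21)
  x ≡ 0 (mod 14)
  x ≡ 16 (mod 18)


Moduli 21, 14, 18 are not pairwise coprime, so CRT works modulo lcm(m_i) when all pairwise compatibility conditions hold.
Pairwise compatibility: gcd(m_i, m_j) must divide a_i - a_j for every pair.
Merge one congruence at a time:
  Start: x ≡ 7 (mod 21).
  Combine with x ≡ 0 (mod 14): gcd(21, 14) = 7; 0 - 7 = -7, which IS divisible by 7, so compatible.
    Write x = 7 + 21·t and substitute into x ≡ 0 (mod 14): 21·t ≡ 0 − 7 = -7 (mod 14).
    Divide the congruence (and modulus) by g = 7: 3·t ≡ -1 (mod 2).
    Reduce coefficients mod 2: 1·t ≡ 1 (mod 2).
    So t ≡ 1 (mod 2).
    Then x = 7 + 21·1 = 28, valid modulo lcm(21, 14) = 42: x ≡ 28 (mod 42).
  Combine with x ≡ 16 (mod 18): gcd(42, 18) = 6; 16 - 28 = -12, which IS divisible by 6, so compatible.
    Write x = 28 + 42·t and substitute into x ≡ 16 (mod 18): 42·t ≡ 16 − 28 = -12 (mod 18).
    Divide the congruence (and modulus) by g = 6: 7·t ≡ -2 (mod 3).
    Reduce coefficients mod 3: 1·t ≡ 1 (mod 3).
    So t ≡ 1 (mod 3).
    Then x = 28 + 42·1 = 70, valid modulo lcm(42, 18) = 126: x ≡ 70 (mod 126).
Verify: 70 mod 21 = 7, 70 mod 14 = 0, 70 mod 18 = 16.

x ≡ 70 (mod 126).


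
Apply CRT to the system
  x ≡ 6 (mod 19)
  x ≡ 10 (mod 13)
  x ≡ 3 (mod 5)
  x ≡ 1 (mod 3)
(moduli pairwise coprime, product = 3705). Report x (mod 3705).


Product of moduli M = 19 · 13 · 5 · 3 = 3705.
Merge one congruence at a time:
  Start: x ≡ 6 (mod 19).
  Combine with x ≡ 10 (mod 13); new modulus lcm = 247.
    Write x = 6 + 19·t and substitute into x ≡ 10 (mod 13): 19·t ≡ 10 − 6 = 4 (mod 13).
    Reduce coefficients mod 13: 6·t ≡ 4 (mod 13).
    The inverse of 6 mod 13 is 11 (since 6·11 = 66 = 5·13 + 1), so t ≡ 11·4 = 44 ≡ 5 (mod 13).
    Then x = 6 + 19·5 = 101, valid modulo lcm(19, 13) = 247: x ≡ 101 (mod 247).
  Combine with x ≡ 3 (mod 5); new modulus lcm = 1235.
    Write x = 101 + 247·t and substitute into x ≡ 3 (mod 5): 247·t ≡ 3 − 101 = -98 (mod 5).
    Reduce coefficients mod 5: 2·t ≡ 2 (mod 5).
    The inverse of 2 mod 5 is 3 (since 2·3 = 6 = 1·5 + 1), so t ≡ 3·2 = 6 ≡ 1 (mod 5).
    Then x = 101 + 247·1 = 348, valid modulo lcm(247, 5) = 1235: x ≡ 348 (mod 1235).
  Combine with x ≡ 1 (mod 3); new modulus lcm = 3705.
    Write x = 348 + 1235·t and substitute into x ≡ 1 (mod 3): 1235·t ≡ 1 − 348 = -347 (mod 3).
    Reduce coefficients mod 3: 2·t ≡ 1 (mod 3).
    The inverse of 2 mod 3 is 2 (since 2·2 = 4 = 1·3 + 1), so t ≡ 2·1 = 2 ≡ 2 (mod 3).
    Then x = 348 + 1235·2 = 2818, valid modulo lcm(1235, 3) = 3705: x ≡ 2818 (mod 3705).
Verify against each original: 2818 mod 19 = 6, 2818 mod 13 = 10, 2818 mod 5 = 3, 2818 mod 3 = 1.

x ≡ 2818 (mod 3705).


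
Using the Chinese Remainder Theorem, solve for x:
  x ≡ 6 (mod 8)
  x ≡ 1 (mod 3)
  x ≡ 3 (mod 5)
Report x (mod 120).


Moduli 8, 3, 5 are pairwise coprime; by CRT there is a unique solution modulo M = 8 · 3 · 5 = 120.
Solve pairwise, accumulating the modulus:
  Start with x ≡ 6 (mod 8).
  Combine with x ≡ 1 (mod 3): since gcd(8, 3) = 1, we get a unique residue mod 24.
    Write x = 6 + 8·t and substitute into x ≡ 1 (mod 3): 8·t ≡ 1 − 6 = -5 (mod 3).
    Reduce coefficients mod 3: 2·t ≡ 1 (mod 3).
    The inverse of 2 mod 3 is 2 (since 2·2 = 4 = 1·3 + 1), so t ≡ 2·1 = 2 ≡ 2 (mod 3).
    Then x = 6 + 8·2 = 22, valid modulo lcm(8, 3) = 24: x ≡ 22 (mod 24).
  Combine with x ≡ 3 (mod 5): since gcd(24, 5) = 1, we get a unique residue mod 120.
    Write x = 22 + 24·t and substitute into x ≡ 3 (mod 5): 24·t ≡ 3 − 22 = -19 (mod 5).
    Reduce coefficients mod 5: 4·t ≡ 1 (mod 5).
    The inverse of 4 mod 5 is 4 (since 4·4 = 16 = 3·5 + 1), so t ≡ 4·1 = 4 ≡ 4 (mod 5).
    Then x = 22 + 24·4 = 118, valid modulo lcm(24, 5) = 120: x ≡ 118 (mod 120).
Verify: 118 mod 8 = 6 ✓, 118 mod 3 = 1 ✓, 118 mod 5 = 3 ✓.

x ≡ 118 (mod 120).


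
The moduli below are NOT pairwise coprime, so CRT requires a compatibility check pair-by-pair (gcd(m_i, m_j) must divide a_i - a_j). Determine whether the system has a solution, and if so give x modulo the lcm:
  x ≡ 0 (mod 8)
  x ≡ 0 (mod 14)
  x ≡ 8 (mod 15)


Moduli 8, 14, 15 are not pairwise coprime, so CRT works modulo lcm(m_i) when all pairwise compatibility conditions hold.
Pairwise compatibility: gcd(m_i, m_j) must divide a_i - a_j for every pair.
Merge one congruence at a time:
  Start: x ≡ 0 (mod 8).
  Combine with x ≡ 0 (mod 14): gcd(8, 14) = 2; 0 - 0 = 0, which IS divisible by 2, so compatible.
    Write x = 0 + 8·t and substitute into x ≡ 0 (mod 14): 8·t ≡ 0 − 0 = 0 (mod 14).
    Divide the congruence (and modulus) by g = 2: 4·t ≡ 0 (mod 7).
    The inverse of 4 mod 7 is 2 (since 4·2 = 8 = 1·7 + 1), so t ≡ 2·0 = 0 ≡ 0 (mod 7).
    Then x = 0 + 8·0 = 0, valid modulo lcm(8, 14) = 56: x ≡ 0 (mod 56).
  Combine with x ≡ 8 (mod 15): gcd(56, 15) = 1; 8 - 0 = 8, which IS divisible by 1, so compatible.
    Write x = 0 + 56·t and substitute into x ≡ 8 (mod 15): 56·t ≡ 8 − 0 = 8 (mod 15).
    Reduce coefficients mod 15: 11·t ≡ 8 (mod 15).
    The inverse of 11 mod 15 is 11 (since 11·11 = 121 = 8·15 + 1), so t ≡ 11·8 = 88 ≡ 13 (mod 15).
    Then x = 0 + 56·13 = 728, valid modulo lcm(56, 15) = 840: x ≡ 728 (mod 840).
Verify: 728 mod 8 = 0, 728 mod 14 = 0, 728 mod 15 = 8.

x ≡ 728 (mod 840).


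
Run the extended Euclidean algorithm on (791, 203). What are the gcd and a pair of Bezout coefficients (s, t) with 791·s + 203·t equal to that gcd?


Euclidean algorithm on (791, 203) — divide until remainder is 0:
  791 = 3 · 203 + 182
  203 = 1 · 182 + 21
  182 = 8 · 21 + 14
  21 = 1 · 14 + 7
  14 = 2 · 7 + 0
gcd(791, 203) = 7.
Track Bezout coefficients alongside the remainders: start with r₀ = 791 = a·1 + b·0 (s = 1, t = 0) and r₁ = 203 = a·0 + b·1 (s = 0, t = 1); each new remainder r_{k+1} = r_{k-1} − q_k·r_k inherits s_{k+1} = s_{k-1} − q_k·s_k, t_{k+1} = t_{k-1} − q_k·t_k, so r_k = a·s_k + b·t_k at every step:
  q = 3: r = 182, s = 1 − 3·0 = 1, t = 0 − 3·1 = -3  (check: 791·1 + 203·(-3) = 182)
  q = 1: r = 21, s = 0 − 1·1 = -1, t = 1 − 1·(-3) = 4  (check: 791·(-1) + 203·4 = 21)
  q = 8: r = 14, s = 1 − 8·(-1) = 9, t = -3 − 8·4 = -35  (check: 791·9 + 203·(-35) = 14)
  q = 1: r = 7, s = -1 − 1·9 = -10, t = 4 − 1·(-35) = 39  (check: 791·(-10) + 203·39 = 7)
The row with r = 7 (the gcd) gives the Bezout coefficients s = -10, t = 39.
Result: 791 · (-10) + 203 · (39) = 7.

gcd(791, 203) = 7; s = -10, t = 39 (check: 791·(-10) + 203·39 = 7).


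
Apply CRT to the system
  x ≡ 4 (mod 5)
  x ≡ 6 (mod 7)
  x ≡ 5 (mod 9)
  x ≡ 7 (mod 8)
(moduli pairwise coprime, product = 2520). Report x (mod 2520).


Product of moduli M = 5 · 7 · 9 · 8 = 2520.
Merge one congruence at a time:
  Start: x ≡ 4 (mod 5).
  Combine with x ≡ 6 (mod 7); new modulus lcm = 35.
    Write x = 4 + 5·t and substitute into x ≡ 6 (mod 7): 5·t ≡ 6 − 4 = 2 (mod 7).
    The inverse of 5 mod 7 is 3 (since 5·3 = 15 = 2·7 + 1), so t ≡ 3·2 = 6 ≡ 6 (mod 7).
    Then x = 4 + 5·6 = 34, valid modulo lcm(5, 7) = 35: x ≡ 34 (mod 35).
  Combine with x ≡ 5 (mod 9); new modulus lcm = 315.
    Write x = 34 + 35·t and substitute into x ≡ 5 (mod 9): 35·t ≡ 5 − 34 = -29 (mod 9).
    Reduce coefficients mod 9: 8·t ≡ 7 (mod 9).
    The inverse of 8 mod 9 is 8 (since 8·8 = 64 = 7·9 + 1), so t ≡ 8·7 = 56 ≡ 2 (mod 9).
    Then x = 34 + 35·2 = 104, valid modulo lcm(35, 9) = 315: x ≡ 104 (mod 315).
  Combine with x ≡ 7 (mod 8); new modulus lcm = 2520.
    Write x = 104 + 315·t and substitute into x ≡ 7 (mod 8): 315·t ≡ 7 − 104 = -97 (mod 8).
    Reduce coefficients mod 8: 3·t ≡ 7 (mod 8).
    The inverse of 3 mod 8 is 3 (since 3·3 = 9 = 1·8 + 1), so t ≡ 3·7 = 21 ≡ 5 (mod 8).
    Then x = 104 + 315·5 = 1679, valid modulo lcm(315, 8) = 2520: x ≡ 1679 (mod 2520).
Verify against each original: 1679 mod 5 = 4, 1679 mod 7 = 6, 1679 mod 9 = 5, 1679 mod 8 = 7.

x ≡ 1679 (mod 2520).


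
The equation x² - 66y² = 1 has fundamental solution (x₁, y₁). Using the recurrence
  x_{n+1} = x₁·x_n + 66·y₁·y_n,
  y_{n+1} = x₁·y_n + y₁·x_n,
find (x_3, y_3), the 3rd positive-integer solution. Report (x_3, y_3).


Step 1: Find the fundamental solution (x₁, y₁) of x² - 66y² = 1.
  Expand √66 as a continued fraction. a₀ = ⌊√66⌋ = 8; iterate m_{k+1} = d_k·a_k − m_k, d_{k+1} = (66 − m_{k+1}²)/d_k, a_{k+1} = ⌊(a₀ + m_{k+1})/d_{k+1}⌋ (starting m₀ = 0, d₀ = 1), with convergents p_k = a_k·p_{k-1} + p_{k-2}, q_k = a_k·q_{k-1} + q_{k-2} (p₋₁ = 1, q₋₁ = 0):
  k = 0: a₀ = 8; p₀/q₀ = 8/1; p₀² − 66·q₀² = 64 − 66 = -2.
  k = 1: m = 8, d = 2, a = ⌊(8 + 8)/2⌋ = 8; p/q = (8·8 + 1)/(8·1 + 0) = 65/8; p² − 66·q² = 4225 − 4224 = 1.
  The first convergent with p² − 66·q² = 1 gives the fundamental solution (x₁, y₁) = (65, 8).
Step 2: Apply the recurrence (x_{n+1}, y_{n+1}) = (x₁x_n + 66y₁y_n, x₁y_n + y₁x_n) repeatedly.
  From (x_1, y_1) = (65, 8): x_2 = 65·65 + 66·8·8 = 8449; y_2 = 65·8 + 8·65 = 1040.
  From (x_2, y_2) = (8449, 1040): x_3 = 65·8449 + 66·8·1040 = 1098305; y_3 = 65·1040 + 8·8449 = 135192.
Step 3: Verify x_3² - 66·y_3² = 1206273873025 - 1206273873024 = 1 (should be 1). ✓

(x_1, y_1) = (65, 8); (x_3, y_3) = (1098305, 135192).


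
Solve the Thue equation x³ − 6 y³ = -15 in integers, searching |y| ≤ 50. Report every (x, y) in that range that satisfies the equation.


The equation is x³ - 6y³ = -15. For fixed y, x³ = 6·y³ − 15, so a solution requires the RHS to be a perfect cube.
Strategy: iterate y from -50 to 50, compute RHS = 6·y³ − 15, and check whether it is a (positive or negative) perfect cube.
Check small values of y:
  y = 0: RHS = -15 is not a perfect cube.
  y = 1: RHS = -9 is not a perfect cube.
  y = -1: RHS = -21 is not a perfect cube.
  y = 2: RHS = 33 is not a perfect cube.
  y = -2: RHS = -63 is not a perfect cube.
  y = 3: RHS = 147 is not a perfect cube.
  y = -3: RHS = -177 is not a perfect cube.
Continuing the search up to |y| = 50 finds no solutions either.
No (x, y) in the scanned range satisfies the equation.

No integer solutions with |y| ≤ 50.


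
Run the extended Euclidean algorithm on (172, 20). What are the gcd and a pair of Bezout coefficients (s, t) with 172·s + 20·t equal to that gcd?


Euclidean algorithm on (172, 20) — divide until remainder is 0:
  172 = 8 · 20 + 12
  20 = 1 · 12 + 8
  12 = 1 · 8 + 4
  8 = 2 · 4 + 0
gcd(172, 20) = 4.
Track Bezout coefficients alongside the remainders: start with r₀ = 172 = a·1 + b·0 (s = 1, t = 0) and r₁ = 20 = a·0 + b·1 (s = 0, t = 1); each new remainder r_{k+1} = r_{k-1} − q_k·r_k inherits s_{k+1} = s_{k-1} − q_k·s_k, t_{k+1} = t_{k-1} − q_k·t_k, so r_k = a·s_k + b·t_k at every step:
  q = 8: r = 12, s = 1 − 8·0 = 1, t = 0 − 8·1 = -8  (check: 172·1 + 20·(-8) = 12)
  q = 1: r = 8, s = 0 − 1·1 = -1, t = 1 − 1·(-8) = 9  (check: 172·(-1) + 20·9 = 8)
  q = 1: r = 4, s = 1 − 1·(-1) = 2, t = -8 − 1·9 = -17  (check: 172·2 + 20·(-17) = 4)
The row with r = 4 (the gcd) gives the Bezout coefficients s = 2, t = -17.
Result: 172 · (2) + 20 · (-17) = 4.

gcd(172, 20) = 4; s = 2, t = -17 (check: 172·2 + 20·(-17) = 4).


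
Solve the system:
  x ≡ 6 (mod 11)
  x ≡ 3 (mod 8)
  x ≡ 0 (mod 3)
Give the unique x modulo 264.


Moduli 11, 8, 3 are pairwise coprime; by CRT there is a unique solution modulo M = 11 · 8 · 3 = 264.
Solve pairwise, accumulating the modulus:
  Start with x ≡ 6 (mod 11).
  Combine with x ≡ 3 (mod 8): since gcd(11, 8) = 1, we get a unique residue mod 88.
    Write x = 6 + 11·t and substitute into x ≡ 3 (mod 8): 11·t ≡ 3 − 6 = -3 (mod 8).
    Reduce coefficients mod 8: 3·t ≡ 5 (mod 8).
    The inverse of 3 mod 8 is 3 (since 3·3 = 9 = 1·8 + 1), so t ≡ 3·5 = 15 ≡ 7 (mod 8).
    Then x = 6 + 11·7 = 83, valid modulo lcm(11, 8) = 88: x ≡ 83 (mod 88).
  Combine with x ≡ 0 (mod 3): since gcd(88, 3) = 1, we get a unique residue mod 264.
    Write x = 83 + 88·t and substitute into x ≡ 0 (mod 3): 88·t ≡ 0 − 83 = -83 (mod 3).
    Reduce coefficients mod 3: 1·t ≡ 1 (mod 3).
    So t ≡ 1 (mod 3).
    Then x = 83 + 88·1 = 171, valid modulo lcm(88, 3) = 264: x ≡ 171 (mod 264).
Verify: 171 mod 11 = 6 ✓, 171 mod 8 = 3 ✓, 171 mod 3 = 0 ✓.

x ≡ 171 (mod 264).


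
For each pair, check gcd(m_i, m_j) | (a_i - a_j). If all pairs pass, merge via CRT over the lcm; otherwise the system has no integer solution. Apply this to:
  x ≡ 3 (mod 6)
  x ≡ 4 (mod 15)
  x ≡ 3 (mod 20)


Moduli 6, 15, 20 are not pairwise coprime, so CRT works modulo lcm(m_i) when all pairwise compatibility conditions hold.
Pairwise compatibility: gcd(m_i, m_j) must divide a_i - a_j for every pair.
Merge one congruence at a time:
  Start: x ≡ 3 (mod 6).
  Combine with x ≡ 4 (mod 15): gcd(6, 15) = 3, and 4 - 3 = 1 is NOT divisible by 3.
    ⇒ system is inconsistent (no integer solution).

No solution (the system is inconsistent).


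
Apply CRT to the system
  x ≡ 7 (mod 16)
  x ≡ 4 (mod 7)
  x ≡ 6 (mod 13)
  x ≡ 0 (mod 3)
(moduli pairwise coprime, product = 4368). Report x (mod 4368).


Product of moduli M = 16 · 7 · 13 · 3 = 4368.
Merge one congruence at a time:
  Start: x ≡ 7 (mod 16).
  Combine with x ≡ 4 (mod 7); new modulus lcm = 112.
    Write x = 7 + 16·t and substitute into x ≡ 4 (mod 7): 16·t ≡ 4 − 7 = -3 (mod 7).
    Reduce coefficients mod 7: 2·t ≡ 4 (mod 7).
    The inverse of 2 mod 7 is 4 (since 2·4 = 8 = 1·7 + 1), so t ≡ 4·4 = 16 ≡ 2 (mod 7).
    Then x = 7 + 16·2 = 39, valid modulo lcm(16, 7) = 112: x ≡ 39 (mod 112).
  Combine with x ≡ 6 (mod 13); new modulus lcm = 1456.
    Write x = 39 + 112·t and substitute into x ≡ 6 (mod 13): 112·t ≡ 6 − 39 = -33 (mod 13).
    Reduce coefficients mod 13: 8·t ≡ 6 (mod 13).
    The inverse of 8 mod 13 is 5 (since 8·5 = 40 = 3·13 + 1), so t ≡ 5·6 = 30 ≡ 4 (mod 13).
    Then x = 39 + 112·4 = 487, valid modulo lcm(112, 13) = 1456: x ≡ 487 (mod 1456).
  Combine with x ≡ 0 (mod 3); new modulus lcm = 4368.
    Write x = 487 + 1456·t and substitute into x ≡ 0 (mod 3): 1456·t ≡ 0 − 487 = -487 (mod 3).
    Reduce coefficients mod 3: 1·t ≡ 2 (mod 3).
    So t ≡ 2 (mod 3).
    Then x = 487 + 1456·2 = 3399, valid modulo lcm(1456, 3) = 4368: x ≡ 3399 (mod 4368).
Verify against each original: 3399 mod 16 = 7, 3399 mod 7 = 4, 3399 mod 13 = 6, 3399 mod 3 = 0.

x ≡ 3399 (mod 4368).


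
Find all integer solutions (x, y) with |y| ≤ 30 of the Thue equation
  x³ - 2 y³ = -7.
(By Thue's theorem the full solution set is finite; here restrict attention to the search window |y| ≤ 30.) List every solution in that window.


The equation is x³ - 2y³ = -7. For fixed y, x³ = 2·y³ − 7, so a solution requires the RHS to be a perfect cube.
Strategy: iterate y from -30 to 30, compute RHS = 2·y³ − 7, and check whether it is a (positive or negative) perfect cube.
Check small values of y:
  y = 0: RHS = -7 is not a perfect cube.
  y = 1: RHS = -5 is not a perfect cube.
  y = -1: RHS = -9 is not a perfect cube.
  y = 2: RHS = 9 is not a perfect cube.
  y = -2: RHS = -23 is not a perfect cube.
  y = 3: RHS = 47 is not a perfect cube.
  y = -3: RHS = -61 is not a perfect cube.
Continuing the search up to |y| = 30 finds no solutions either.
No (x, y) in the scanned range satisfies the equation.

No integer solutions with |y| ≤ 30.


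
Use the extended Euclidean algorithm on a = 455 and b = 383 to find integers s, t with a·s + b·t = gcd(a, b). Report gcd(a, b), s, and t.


Euclidean algorithm on (455, 383) — divide until remainder is 0:
  455 = 1 · 383 + 72
  383 = 5 · 72 + 23
  72 = 3 · 23 + 3
  23 = 7 · 3 + 2
  3 = 1 · 2 + 1
  2 = 2 · 1 + 0
gcd(455, 383) = 1.
Track Bezout coefficients alongside the remainders: start with r₀ = 455 = a·1 + b·0 (s = 1, t = 0) and r₁ = 383 = a·0 + b·1 (s = 0, t = 1); each new remainder r_{k+1} = r_{k-1} − q_k·r_k inherits s_{k+1} = s_{k-1} − q_k·s_k, t_{k+1} = t_{k-1} − q_k·t_k, so r_k = a·s_k + b·t_k at every step:
  q = 1: r = 72, s = 1 − 1·0 = 1, t = 0 − 1·1 = -1  (check: 455·1 + 383·(-1) = 72)
  q = 5: r = 23, s = 0 − 5·1 = -5, t = 1 − 5·(-1) = 6  (check: 455·(-5) + 383·6 = 23)
  q = 3: r = 3, s = 1 − 3·(-5) = 16, t = -1 − 3·6 = -19  (check: 455·16 + 383·(-19) = 3)
  q = 7: r = 2, s = -5 − 7·16 = -117, t = 6 − 7·(-19) = 139  (check: 455·(-117) + 383·139 = 2)
  q = 1: r = 1, s = 16 − 1·(-117) = 133, t = -19 − 1·139 = -158  (check: 455·133 + 383·(-158) = 1)
The row with r = 1 (the gcd) gives the Bezout coefficients s = 133, t = -158.
Result: 455 · (133) + 383 · (-158) = 1.

gcd(455, 383) = 1; s = 133, t = -158 (check: 455·133 + 383·(-158) = 1).


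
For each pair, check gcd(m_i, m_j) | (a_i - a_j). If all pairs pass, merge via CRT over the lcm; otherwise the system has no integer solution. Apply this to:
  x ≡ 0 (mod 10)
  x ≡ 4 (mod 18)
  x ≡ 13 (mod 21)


Moduli 10, 18, 21 are not pairwise coprime, so CRT works modulo lcm(m_i) when all pairwise compatibility conditions hold.
Pairwise compatibility: gcd(m_i, m_j) must divide a_i - a_j for every pair.
Merge one congruence at a time:
  Start: x ≡ 0 (mod 10).
  Combine with x ≡ 4 (mod 18): gcd(10, 18) = 2; 4 - 0 = 4, which IS divisible by 2, so compatible.
    Write x = 0 + 10·t and substitute into x ≡ 4 (mod 18): 10·t ≡ 4 − 0 = 4 (mod 18).
    Divide the congruence (and modulus) by g = 2: 5·t ≡ 2 (mod 9).
    The inverse of 5 mod 9 is 2 (since 5·2 = 10 = 1·9 + 1), so t ≡ 2·2 = 4 ≡ 4 (mod 9).
    Then x = 0 + 10·4 = 40, valid modulo lcm(10, 18) = 90: x ≡ 40 (mod 90).
  Combine with x ≡ 13 (mod 21): gcd(90, 21) = 3; 13 - 40 = -27, which IS divisible by 3, so compatible.
    Write x = 40 + 90·t and substitute into x ≡ 13 (mod 21): 90·t ≡ 13 − 40 = -27 (mod 21).
    Divide the congruence (and modulus) by g = 3: 30·t ≡ -9 (mod 7).
    Reduce coefficients mod 7: 2·t ≡ 5 (mod 7).
    The inverse of 2 mod 7 is 4 (since 2·4 = 8 = 1·7 + 1), so t ≡ 4·5 = 20 ≡ 6 (mod 7).
    Then x = 40 + 90·6 = 580, valid modulo lcm(90, 21) = 630: x ≡ 580 (mod 630).
Verify: 580 mod 10 = 0, 580 mod 18 = 4, 580 mod 21 = 13.

x ≡ 580 (mod 630).


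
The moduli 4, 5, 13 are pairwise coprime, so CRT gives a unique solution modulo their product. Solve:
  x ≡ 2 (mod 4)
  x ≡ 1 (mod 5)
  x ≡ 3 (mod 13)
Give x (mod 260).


Moduli 4, 5, 13 are pairwise coprime; by CRT there is a unique solution modulo M = 4 · 5 · 13 = 260.
Solve pairwise, accumulating the modulus:
  Start with x ≡ 2 (mod 4).
  Combine with x ≡ 1 (mod 5): since gcd(4, 5) = 1, we get a unique residue mod 20.
    Write x = 2 + 4·t and substitute into x ≡ 1 (mod 5): 4·t ≡ 1 − 2 = -1 (mod 5).
    Reduce coefficients mod 5: 4·t ≡ 4 (mod 5).
    The inverse of 4 mod 5 is 4 (since 4·4 = 16 = 3·5 + 1), so t ≡ 4·4 = 16 ≡ 1 (mod 5).
    Then x = 2 + 4·1 = 6, valid modulo lcm(4, 5) = 20: x ≡ 6 (mod 20).
  Combine with x ≡ 3 (mod 13): since gcd(20, 13) = 1, we get a unique residue mod 260.
    Write x = 6 + 20·t and substitute into x ≡ 3 (mod 13): 20·t ≡ 3 − 6 = -3 (mod 13).
    Reduce coefficients mod 13: 7·t ≡ 10 (mod 13).
    The inverse of 7 mod 13 is 2 (since 7·2 = 14 = 1·13 + 1), so t ≡ 2·10 = 20 ≡ 7 (mod 13).
    Then x = 6 + 20·7 = 146, valid modulo lcm(20, 13) = 260: x ≡ 146 (mod 260).
Verify: 146 mod 4 = 2 ✓, 146 mod 5 = 1 ✓, 146 mod 13 = 3 ✓.

x ≡ 146 (mod 260).


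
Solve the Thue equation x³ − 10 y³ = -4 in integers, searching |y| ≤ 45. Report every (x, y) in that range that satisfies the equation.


The equation is x³ - 10y³ = -4. For fixed y, x³ = 10·y³ − 4, so a solution requires the RHS to be a perfect cube.
Strategy: iterate y from -45 to 45, compute RHS = 10·y³ − 4, and check whether it is a (positive or negative) perfect cube.
Check small values of y:
  y = 0: RHS = -4 is not a perfect cube.
  y = 1: RHS = 6 is not a perfect cube.
  y = -1: RHS = -14 is not a perfect cube.
  y = 2: RHS = 76 is not a perfect cube.
  y = -2: RHS = -84 is not a perfect cube.
  y = 3: RHS = 266 is not a perfect cube.
  y = -3: RHS = -274 is not a perfect cube.
Continuing the search up to |y| = 45 finds no solutions either.
No (x, y) in the scanned range satisfies the equation.

No integer solutions with |y| ≤ 45.


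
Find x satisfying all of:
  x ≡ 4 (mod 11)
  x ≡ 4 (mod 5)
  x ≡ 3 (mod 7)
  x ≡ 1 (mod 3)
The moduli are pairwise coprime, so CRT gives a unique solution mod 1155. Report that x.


Product of moduli M = 11 · 5 · 7 · 3 = 1155.
Merge one congruence at a time:
  Start: x ≡ 4 (mod 11).
  Combine with x ≡ 4 (mod 5); new modulus lcm = 55.
    Write x = 4 + 11·t and substitute into x ≡ 4 (mod 5): 11·t ≡ 4 − 4 = 0 (mod 5).
    Reduce coefficients mod 5: 1·t ≡ 0 (mod 5).
    So t ≡ 0 (mod 5).
    Then x = 4 + 11·0 = 4, valid modulo lcm(11, 5) = 55: x ≡ 4 (mod 55).
  Combine with x ≡ 3 (mod 7); new modulus lcm = 385.
    Write x = 4 + 55·t and substitute into x ≡ 3 (mod 7): 55·t ≡ 3 − 4 = -1 (mod 7).
    Reduce coefficients mod 7: 6·t ≡ 6 (mod 7).
    The inverse of 6 mod 7 is 6 (since 6·6 = 36 = 5·7 + 1), so t ≡ 6·6 = 36 ≡ 1 (mod 7).
    Then x = 4 + 55·1 = 59, valid modulo lcm(55, 7) = 385: x ≡ 59 (mod 385).
  Combine with x ≡ 1 (mod 3); new modulus lcm = 1155.
    Write x = 59 + 385·t and substitute into x ≡ 1 (mod 3): 385·t ≡ 1 − 59 = -58 (mod 3).
    Reduce coefficients mod 3: 1·t ≡ 2 (mod 3).
    So t ≡ 2 (mod 3).
    Then x = 59 + 385·2 = 829, valid modulo lcm(385, 3) = 1155: x ≡ 829 (mod 1155).
Verify against each original: 829 mod 11 = 4, 829 mod 5 = 4, 829 mod 7 = 3, 829 mod 3 = 1.

x ≡ 829 (mod 1155).


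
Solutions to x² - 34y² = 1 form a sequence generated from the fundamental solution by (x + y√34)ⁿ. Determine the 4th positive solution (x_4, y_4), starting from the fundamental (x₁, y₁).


Step 1: Find the fundamental solution (x₁, y₁) of x² - 34y² = 1.
  Expand √34 as a continued fraction. a₀ = ⌊√34⌋ = 5; iterate m_{k+1} = d_k·a_k − m_k, d_{k+1} = (34 − m_{k+1}²)/d_k, a_{k+1} = ⌊(a₀ + m_{k+1})/d_{k+1}⌋ (starting m₀ = 0, d₀ = 1), with convergents p_k = a_k·p_{k-1} + p_{k-2}, q_k = a_k·q_{k-1} + q_{k-2} (p₋₁ = 1, q₋₁ = 0):
  k = 0: a₀ = 5; p₀/q₀ = 5/1; p₀² − 34·q₀² = 25 − 34 = -9.
  k = 1: m = 5, d = 9, a = ⌊(5 + 5)/9⌋ = 1; p/q = (1·5 + 1)/(1·1 + 0) = 6/1; p² − 34·q² = 36 − 34 = 2.
  k = 2: m = 4, d = 2, a = ⌊(5 + 4)/2⌋ = 4; p/q = (4·6 + 5)/(4·1 + 1) = 29/5; p² − 34·q² = 841 − 850 = -9.
  k = 3: m = 4, d = 9, a = ⌊(5 + 4)/9⌋ = 1; p/q = (1·29 + 6)/(1·5 + 1) = 35/6; p² − 34·q² = 1225 − 1224 = 1.
  The first convergent with p² − 34·q² = 1 gives the fundamental solution (x₁, y₁) = (35, 6).
Step 2: Apply the recurrence (x_{n+1}, y_{n+1}) = (x₁x_n + 34y₁y_n, x₁y_n + y₁x_n) repeatedly.
  From (x_1, y_1) = (35, 6): x_2 = 35·35 + 34·6·6 = 2449; y_2 = 35·6 + 6·35 = 420.
  From (x_2, y_2) = (2449, 420): x_3 = 35·2449 + 34·6·420 = 171395; y_3 = 35·420 + 6·2449 = 29394.
  From (x_3, y_3) = (171395, 29394): x_4 = 35·171395 + 34·6·29394 = 11995201; y_4 = 35·29394 + 6·171395 = 2057160.
Step 3: Verify x_4² - 34·y_4² = 143884847030401 - 143884847030400 = 1 (should be 1). ✓

(x_1, y_1) = (35, 6); (x_4, y_4) = (11995201, 2057160).


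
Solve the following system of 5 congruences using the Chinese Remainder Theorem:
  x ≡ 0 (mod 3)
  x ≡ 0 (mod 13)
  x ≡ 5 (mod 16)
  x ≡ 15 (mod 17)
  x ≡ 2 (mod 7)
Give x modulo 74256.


Product of moduli M = 3 · 13 · 16 · 17 · 7 = 74256.
Merge one congruence at a time:
  Start: x ≡ 0 (mod 3).
  Combine with x ≡ 0 (mod 13); new modulus lcm = 39.
    Write x = 0 + 3·t and substitute into x ≡ 0 (mod 13): 3·t ≡ 0 − 0 = 0 (mod 13).
    The inverse of 3 mod 13 is 9 (since 3·9 = 27 = 2·13 + 1), so t ≡ 9·0 = 0 ≡ 0 (mod 13).
    Then x = 0 + 3·0 = 0, valid modulo lcm(3, 13) = 39: x ≡ 0 (mod 39).
  Combine with x ≡ 5 (mod 16); new modulus lcm = 624.
    Write x = 0 + 39·t and substitute into x ≡ 5 (mod 16): 39·t ≡ 5 − 0 = 5 (mod 16).
    Reduce coefficients mod 16: 7·t ≡ 5 (mod 16).
    The inverse of 7 mod 16 is 7 (since 7·7 = 49 = 3·16 + 1), so t ≡ 7·5 = 35 ≡ 3 (mod 16).
    Then x = 0 + 39·3 = 117, valid modulo lcm(39, 16) = 624: x ≡ 117 (mod 624).
  Combine with x ≡ 15 (mod 17); new modulus lcm = 10608.
    Write x = 117 + 624·t and substitute into x ≡ 15 (mod 17): 624·t ≡ 15 − 117 = -102 (mod 17).
    Reduce coefficients mod 17: 12·t ≡ 0 (mod 17).
    The inverse of 12 mod 17 is 10 (since 12·10 = 120 = 7·17 + 1), so t ≡ 10·0 = 0 ≡ 0 (mod 17).
    Then x = 117 + 624·0 = 117, valid modulo lcm(624, 17) = 10608: x ≡ 117 (mod 10608).
  Combine with x ≡ 2 (mod 7); new modulus lcm = 74256.
    Write x = 117 + 10608·t and substitute into x ≡ 2 (mod 7): 10608·t ≡ 2 − 117 = -115 (mod 7).
    Reduce coefficients mod 7: 3·t ≡ 4 (mod 7).
    The inverse of 3 mod 7 is 5 (since 3·5 = 15 = 2·7 + 1), so t ≡ 5·4 = 20 ≡ 6 (mod 7).
    Then x = 117 + 10608·6 = 63765, valid modulo lcm(10608, 7) = 74256: x ≡ 63765 (mod 74256).
Verify against each original: 63765 mod 3 = 0, 63765 mod 13 = 0, 63765 mod 16 = 5, 63765 mod 17 = 15, 63765 mod 7 = 2.

x ≡ 63765 (mod 74256).


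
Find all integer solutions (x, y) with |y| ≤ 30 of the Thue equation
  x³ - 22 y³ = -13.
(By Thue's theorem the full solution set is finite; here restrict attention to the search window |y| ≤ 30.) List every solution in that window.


The equation is x³ - 22y³ = -13. For fixed y, x³ = 22·y³ − 13, so a solution requires the RHS to be a perfect cube.
Strategy: iterate y from -30 to 30, compute RHS = 22·y³ − 13, and check whether it is a (positive or negative) perfect cube.
Check small values of y:
  y = 0: RHS = -13 is not a perfect cube.
  y = 1: RHS = 9 is not a perfect cube.
  y = -1: RHS = -35 is not a perfect cube.
  y = 2: RHS = 163 is not a perfect cube.
  y = -2: RHS = -189 is not a perfect cube.
  y = 3: RHS = 581 is not a perfect cube.
  y = -3: RHS = -607 is not a perfect cube.
Continuing the search up to |y| = 30 finds no solutions either.
No (x, y) in the scanned range satisfies the equation.

No integer solutions with |y| ≤ 30.


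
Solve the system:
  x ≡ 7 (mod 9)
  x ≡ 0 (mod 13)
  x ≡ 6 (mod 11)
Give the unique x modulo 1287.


Moduli 9, 13, 11 are pairwise coprime; by CRT there is a unique solution modulo M = 9 · 13 · 11 = 1287.
Solve pairwise, accumulating the modulus:
  Start with x ≡ 7 (mod 9).
  Combine with x ≡ 0 (mod 13): since gcd(9, 13) = 1, we get a unique residue mod 117.
    Write x = 7 + 9·t and substitute into x ≡ 0 (mod 13): 9·t ≡ 0 − 7 = -7 (mod 13).
    Reduce coefficients mod 13: 9·t ≡ 6 (mod 13).
    The inverse of 9 mod 13 is 3 (since 9·3 = 27 = 2·13 + 1), so t ≡ 3·6 = 18 ≡ 5 (mod 13).
    Then x = 7 + 9·5 = 52, valid modulo lcm(9, 13) = 117: x ≡ 52 (mod 117).
  Combine with x ≡ 6 (mod 11): since gcd(117, 11) = 1, we get a unique residue mod 1287.
    Write x = 52 + 117·t and substitute into x ≡ 6 (mod 11): 117·t ≡ 6 − 52 = -46 (mod 11).
    Reduce coefficients mod 11: 7·t ≡ 9 (mod 11).
    The inverse of 7 mod 11 is 8 (since 7·8 = 56 = 5·11 + 1), so t ≡ 8·9 = 72 ≡ 6 (mod 11).
    Then x = 52 + 117·6 = 754, valid modulo lcm(117, 11) = 1287: x ≡ 754 (mod 1287).
Verify: 754 mod 9 = 7 ✓, 754 mod 13 = 0 ✓, 754 mod 11 = 6 ✓.

x ≡ 754 (mod 1287).


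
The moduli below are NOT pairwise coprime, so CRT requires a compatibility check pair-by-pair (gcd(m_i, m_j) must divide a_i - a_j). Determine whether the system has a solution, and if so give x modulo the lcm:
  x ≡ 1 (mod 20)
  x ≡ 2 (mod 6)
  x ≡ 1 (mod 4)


Moduli 20, 6, 4 are not pairwise coprime, so CRT works modulo lcm(m_i) when all pairwise compatibility conditions hold.
Pairwise compatibility: gcd(m_i, m_j) must divide a_i - a_j for every pair.
Merge one congruence at a time:
  Start: x ≡ 1 (mod 20).
  Combine with x ≡ 2 (mod 6): gcd(20, 6) = 2, and 2 - 1 = 1 is NOT divisible by 2.
    ⇒ system is inconsistent (no integer solution).

No solution (the system is inconsistent).


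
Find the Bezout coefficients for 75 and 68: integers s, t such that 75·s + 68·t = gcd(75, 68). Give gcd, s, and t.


Euclidean algorithm on (75, 68) — divide until remainder is 0:
  75 = 1 · 68 + 7
  68 = 9 · 7 + 5
  7 = 1 · 5 + 2
  5 = 2 · 2 + 1
  2 = 2 · 1 + 0
gcd(75, 68) = 1.
Track Bezout coefficients alongside the remainders: start with r₀ = 75 = a·1 + b·0 (s = 1, t = 0) and r₁ = 68 = a·0 + b·1 (s = 0, t = 1); each new remainder r_{k+1} = r_{k-1} − q_k·r_k inherits s_{k+1} = s_{k-1} − q_k·s_k, t_{k+1} = t_{k-1} − q_k·t_k, so r_k = a·s_k + b·t_k at every step:
  q = 1: r = 7, s = 1 − 1·0 = 1, t = 0 − 1·1 = -1  (check: 75·1 + 68·(-1) = 7)
  q = 9: r = 5, s = 0 − 9·1 = -9, t = 1 − 9·(-1) = 10  (check: 75·(-9) + 68·10 = 5)
  q = 1: r = 2, s = 1 − 1·(-9) = 10, t = -1 − 1·10 = -11  (check: 75·10 + 68·(-11) = 2)
  q = 2: r = 1, s = -9 − 2·10 = -29, t = 10 − 2·(-11) = 32  (check: 75·(-29) + 68·32 = 1)
The row with r = 1 (the gcd) gives the Bezout coefficients s = -29, t = 32.
Result: 75 · (-29) + 68 · (32) = 1.

gcd(75, 68) = 1; s = -29, t = 32 (check: 75·(-29) + 68·32 = 1).


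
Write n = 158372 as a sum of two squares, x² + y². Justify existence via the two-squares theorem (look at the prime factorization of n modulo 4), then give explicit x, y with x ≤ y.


Step 1: Factor n = 158372 = 2^2 · 17^2 · 137.
Step 2: Check the mod-4 condition on each prime factor: 2 = 2 (special); 17 ≡ 1 (mod 4), exponent 2; 137 ≡ 1 (mod 4), exponent 1.
All primes ≡ 3 (mod 4) appear to even exponent (or don't appear), so by the two-squares theorem n IS expressible as a sum of two squares.
Step 3: Build a representation. Group n = k² · m with k = 2 and m = 17 · 17 · 137 = 39593 (a product of primes ≡ 1 (mod 4)); a representation of m scales to one of n via (k·x)² + (k·y)² = k²(x² + y²). Each prime p ≡ 1 (mod 4) is itself a sum of two squares; find a² by testing p − a² for a perfect square:
  17: 17 − 1² = 16 = 4² ⇒ 17 = 1² + 4².
  137: 137 − 1² = 136, 137 − 2² = 133, 137 − 3² = 128, 137 − 4² = 121 = 11² ⇒ 137 = 4² + 11².
  Combine using the Brahmagupta–Fibonacci identity (a² + b²)(c² + d²) = (ac − bd)² + (ad + bc)² = (ac + bd)² + (ad − bc)²:
  17 · 17 = 289: from (1² + 4²)(1² + 4²), take (1·1 − 4·4, 1·4 + 4·1) = (1 − 16, 4 + 4) = (-15, 8); dropping signs (only squares matter) gives (15, 8); check 15² + 8² = 225 + 64 = 289 ✓.
  289 · 137 = 39593: from (15² + 8²)(4² + 11²), take (15·4 − 8·11, 15·11 + 8·4) = (60 − 88, 165 + 32) = (-28, 197); dropping signs (only squares matter) gives (28, 197); check 28² + 197² = 784 + 38809 = 39593 ✓.
  Scale by k = 2: (2·28, 2·197) = (56, 394).
Step 4: Order so x ≤ y and verify: 56² + 394² = 3136 + 155236 = 158372 = n. ✓

n = 158372 = 56² + 394² (one valid representation with x ≤ y).


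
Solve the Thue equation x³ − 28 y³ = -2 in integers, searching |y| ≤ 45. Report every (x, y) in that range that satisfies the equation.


The equation is x³ - 28y³ = -2. For fixed y, x³ = 28·y³ − 2, so a solution requires the RHS to be a perfect cube.
Strategy: iterate y from -45 to 45, compute RHS = 28·y³ − 2, and check whether it is a (positive or negative) perfect cube.
Check small values of y:
  y = 0: RHS = -2 is not a perfect cube.
  y = 1: RHS = 26 is not a perfect cube.
  y = -1: RHS = -30 is not a perfect cube.
  y = 2: RHS = 222 is not a perfect cube.
  y = -2: RHS = -226 is not a perfect cube.
  y = 3: RHS = 754 is not a perfect cube.
  y = -3: RHS = -758 is not a perfect cube.
Continuing the search up to |y| = 45 finds no solutions either.
No (x, y) in the scanned range satisfies the equation.

No integer solutions with |y| ≤ 45.


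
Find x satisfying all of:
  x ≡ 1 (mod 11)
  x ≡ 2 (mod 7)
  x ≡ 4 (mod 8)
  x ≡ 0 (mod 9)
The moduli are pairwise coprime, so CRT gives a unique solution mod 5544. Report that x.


Product of moduli M = 11 · 7 · 8 · 9 = 5544.
Merge one congruence at a time:
  Start: x ≡ 1 (mod 11).
  Combine with x ≡ 2 (mod 7); new modulus lcm = 77.
    Write x = 1 + 11·t and substitute into x ≡ 2 (mod 7): 11·t ≡ 2 − 1 = 1 (mod 7).
    Reduce coefficients mod 7: 4·t ≡ 1 (mod 7).
    The inverse of 4 mod 7 is 2 (since 4·2 = 8 = 1·7 + 1), so t ≡ 2·1 = 2 ≡ 2 (mod 7).
    Then x = 1 + 11·2 = 23, valid modulo lcm(11, 7) = 77: x ≡ 23 (mod 77).
  Combine with x ≡ 4 (mod 8); new modulus lcm = 616.
    Write x = 23 + 77·t and substitute into x ≡ 4 (mod 8): 77·t ≡ 4 − 23 = -19 (mod 8).
    Reduce coefficients mod 8: 5·t ≡ 5 (mod 8).
    The inverse of 5 mod 8 is 5 (since 5·5 = 25 = 3·8 + 1), so t ≡ 5·5 = 25 ≡ 1 (mod 8).
    Then x = 23 + 77·1 = 100, valid modulo lcm(77, 8) = 616: x ≡ 100 (mod 616).
  Combine with x ≡ 0 (mod 9); new modulus lcm = 5544.
    Write x = 100 + 616·t and substitute into x ≡ 0 (mod 9): 616·t ≡ 0 − 100 = -100 (mod 9).
    Reduce coefficients mod 9: 4·t ≡ 8 (mod 9).
    The inverse of 4 mod 9 is 7 (since 4·7 = 28 = 3·9 + 1), so t ≡ 7·8 = 56 ≡ 2 (mod 9).
    Then x = 100 + 616·2 = 1332, valid modulo lcm(616, 9) = 5544: x ≡ 1332 (mod 5544).
Verify against each original: 1332 mod 11 = 1, 1332 mod 7 = 2, 1332 mod 8 = 4, 1332 mod 9 = 0.

x ≡ 1332 (mod 5544).


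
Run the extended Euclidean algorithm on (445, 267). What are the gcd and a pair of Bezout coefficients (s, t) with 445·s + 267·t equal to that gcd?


Euclidean algorithm on (445, 267) — divide until remainder is 0:
  445 = 1 · 267 + 178
  267 = 1 · 178 + 89
  178 = 2 · 89 + 0
gcd(445, 267) = 89.
Track Bezout coefficients alongside the remainders: start with r₀ = 445 = a·1 + b·0 (s = 1, t = 0) and r₁ = 267 = a·0 + b·1 (s = 0, t = 1); each new remainder r_{k+1} = r_{k-1} − q_k·r_k inherits s_{k+1} = s_{k-1} − q_k·s_k, t_{k+1} = t_{k-1} − q_k·t_k, so r_k = a·s_k + b·t_k at every step:
  q = 1: r = 178, s = 1 − 1·0 = 1, t = 0 − 1·1 = -1  (check: 445·1 + 267·(-1) = 178)
  q = 1: r = 89, s = 0 − 1·1 = -1, t = 1 − 1·(-1) = 2  (check: 445·(-1) + 267·2 = 89)
The row with r = 89 (the gcd) gives the Bezout coefficients s = -1, t = 2.
Result: 445 · (-1) + 267 · (2) = 89.

gcd(445, 267) = 89; s = -1, t = 2 (check: 445·(-1) + 267·2 = 89).


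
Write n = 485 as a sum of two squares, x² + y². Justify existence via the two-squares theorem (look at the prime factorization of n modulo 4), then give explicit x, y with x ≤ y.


Step 1: Factor n = 485 = 5 · 97.
Step 2: Check the mod-4 condition on each prime factor: 5 ≡ 1 (mod 4), exponent 1; 97 ≡ 1 (mod 4), exponent 1.
All primes ≡ 3 (mod 4) appear to even exponent (or don't appear), so by the two-squares theorem n IS expressible as a sum of two squares.
Step 3: Build a representation. Here n = 5 · 97 is a product of primes ≡ 1 (mod 4). Each prime p ≡ 1 (mod 4) is itself a sum of two squares; find a² by testing p − a² for a perfect square:
  5: 5 − 1² = 4 = 2² ⇒ 5 = 1² + 2².
  97: 97 − 1² = 96, 97 − 2² = 93, 97 − 3² = 88, 97 − 4² = 81 = 9² ⇒ 97 = 4² + 9².
  Combine using the Brahmagupta–Fibonacci identity (a² + b²)(c² + d²) = (ac − bd)² + (ad + bc)² = (ac + bd)² + (ad − bc)²:
  5 · 97 = 485: from (1² + 2²)(4² + 9²), take (1·4 − 2·9, 1·9 + 2·4) = (4 − 18, 9 + 8) = (-14, 17); dropping signs (only squares matter) gives (14, 17); check 14² + 17² = 196 + 289 = 485 ✓.
Step 4: Order so x ≤ y and verify: 14² + 17² = 196 + 289 = 485 = n. ✓

n = 485 = 14² + 17² (one valid representation with x ≤ y).


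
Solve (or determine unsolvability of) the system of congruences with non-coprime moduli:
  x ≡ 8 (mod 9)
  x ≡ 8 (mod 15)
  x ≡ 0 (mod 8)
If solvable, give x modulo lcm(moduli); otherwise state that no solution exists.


Moduli 9, 15, 8 are not pairwise coprime, so CRT works modulo lcm(m_i) when all pairwise compatibility conditions hold.
Pairwise compatibility: gcd(m_i, m_j) must divide a_i - a_j for every pair.
Merge one congruence at a time:
  Start: x ≡ 8 (mod 9).
  Combine with x ≡ 8 (mod 15): gcd(9, 15) = 3; 8 - 8 = 0, which IS divisible by 3, so compatible.
    Write x = 8 + 9·t and substitute into x ≡ 8 (mod 15): 9·t ≡ 8 − 8 = 0 (mod 15).
    Divide the congruence (and modulus) by g = 3: 3·t ≡ 0 (mod 5).
    The inverse of 3 mod 5 is 2 (since 3·2 = 6 = 1·5 + 1), so t ≡ 2·0 = 0 ≡ 0 (mod 5).
    Then x = 8 + 9·0 = 8, valid modulo lcm(9, 15) = 45: x ≡ 8 (mod 45).
  Combine with x ≡ 0 (mod 8): gcd(45, 8) = 1; 0 - 8 = -8, which IS divisible by 1, so compatible.
    Write x = 8 + 45·t and substitute into x ≡ 0 (mod 8): 45·t ≡ 0 − 8 = -8 (mod 8).
    Reduce coefficients mod 8: 5·t ≡ 0 (mod 8).
    The inverse of 5 mod 8 is 5 (since 5·5 = 25 = 3·8 + 1), so t ≡ 5·0 = 0 ≡ 0 (mod 8).
    Then x = 8 + 45·0 = 8, valid modulo lcm(45, 8) = 360: x ≡ 8 (mod 360).
Verify: 8 mod 9 = 8, 8 mod 15 = 8, 8 mod 8 = 0.

x ≡ 8 (mod 360).


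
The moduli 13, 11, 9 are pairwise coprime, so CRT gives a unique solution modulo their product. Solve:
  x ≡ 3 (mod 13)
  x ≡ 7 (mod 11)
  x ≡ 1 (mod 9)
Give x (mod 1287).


Moduli 13, 11, 9 are pairwise coprime; by CRT there is a unique solution modulo M = 13 · 11 · 9 = 1287.
Solve pairwise, accumulating the modulus:
  Start with x ≡ 3 (mod 13).
  Combine with x ≡ 7 (mod 11): since gcd(13, 11) = 1, we get a unique residue mod 143.
    Write x = 3 + 13·t and substitute into x ≡ 7 (mod 11): 13·t ≡ 7 − 3 = 4 (mod 11).
    Reduce coefficients mod 11: 2·t ≡ 4 (mod 11).
    The inverse of 2 mod 11 is 6 (since 2·6 = 12 = 1·11 + 1), so t ≡ 6·4 = 24 ≡ 2 (mod 11).
    Then x = 3 + 13·2 = 29, valid modulo lcm(13, 11) = 143: x ≡ 29 (mod 143).
  Combine with x ≡ 1 (mod 9): since gcd(143, 9) = 1, we get a unique residue mod 1287.
    Write x = 29 + 143·t and substitute into x ≡ 1 (mod 9): 143·t ≡ 1 − 29 = -28 (mod 9).
    Reduce coefficients mod 9: 8·t ≡ 8 (mod 9).
    The inverse of 8 mod 9 is 8 (since 8·8 = 64 = 7·9 + 1), so t ≡ 8·8 = 64 ≡ 1 (mod 9).
    Then x = 29 + 143·1 = 172, valid modulo lcm(143, 9) = 1287: x ≡ 172 (mod 1287).
Verify: 172 mod 13 = 3 ✓, 172 mod 11 = 7 ✓, 172 mod 9 = 1 ✓.

x ≡ 172 (mod 1287).


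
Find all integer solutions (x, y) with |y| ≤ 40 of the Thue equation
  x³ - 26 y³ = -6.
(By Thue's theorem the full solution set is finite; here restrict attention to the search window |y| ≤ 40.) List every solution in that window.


The equation is x³ - 26y³ = -6. For fixed y, x³ = 26·y³ − 6, so a solution requires the RHS to be a perfect cube.
Strategy: iterate y from -40 to 40, compute RHS = 26·y³ − 6, and check whether it is a (positive or negative) perfect cube.
Check small values of y:
  y = 0: RHS = -6 is not a perfect cube.
  y = 1: RHS = 20 is not a perfect cube.
  y = -1: RHS = -32 is not a perfect cube.
  y = 2: RHS = 202 is not a perfect cube.
  y = -2: RHS = -214 is not a perfect cube.
  y = 3: RHS = 696 is not a perfect cube.
  y = -3: RHS = -708 is not a perfect cube.
Continuing the search up to |y| = 40 finds no solutions either.
No (x, y) in the scanned range satisfies the equation.

No integer solutions with |y| ≤ 40.
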